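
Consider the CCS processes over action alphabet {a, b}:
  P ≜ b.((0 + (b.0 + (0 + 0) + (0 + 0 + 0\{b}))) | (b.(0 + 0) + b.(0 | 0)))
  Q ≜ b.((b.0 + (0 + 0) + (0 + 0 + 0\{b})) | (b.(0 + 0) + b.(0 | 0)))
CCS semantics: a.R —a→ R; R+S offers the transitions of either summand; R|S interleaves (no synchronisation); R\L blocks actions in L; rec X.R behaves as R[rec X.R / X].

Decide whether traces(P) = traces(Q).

LTS(P): 7 reachable states
  s0 = b.((0 + (b.0 + (0 + 0) + (0 + 0 + 0\{b}))) | (b.(0 + 0) + b.(0 | 0))) has moves --b--▸ s1
  s1 = (0 + (b.0 + (0 + 0) + (0 + 0 + 0\{b}))) | (b.(0 + 0) + b.(0 | 0)) has moves --b--▸ s2, --b--▸ s3, --b--▸ s4
  s2 = (0 + (b.0 + (0 + 0) + (0 + 0 + 0\{b}))) | (0 + 0) has moves --b--▸ s5
  s3 = (0 + (b.0 + (0 + 0) + (0 + 0 + 0\{b}))) | (0 | 0) has moves --b--▸ s6
  s4 = 0 | (b.(0 + 0) + b.(0 | 0)) has moves --b--▸ s5, --b--▸ s6
  s5 = 0 | (0 + 0) has moves stopped
  s6 = 0 | (0 | 0) has moves stopped
LTS(Q): 7 reachable states
  t0 = b.((b.0 + (0 + 0) + (0 + 0 + 0\{b})) | (b.(0 + 0) + b.(0 | 0))) has moves --b--▸ t1
  t1 = (b.0 + (0 + 0) + (0 + 0 + 0\{b})) | (b.(0 + 0) + b.(0 | 0)) has moves --b--▸ t2, --b--▸ t3, --b--▸ t4
  t2 = (b.0 + (0 + 0) + (0 + 0 + 0\{b})) | (0 + 0) has moves --b--▸ t5
  t3 = (b.0 + (0 + 0) + (0 + 0 + 0\{b})) | (0 | 0) has moves --b--▸ t6
  t4 = 0 | (b.(0 + 0) + b.(0 | 0)) has moves --b--▸ t5, --b--▸ t6
  t5 = 0 | (0 + 0) has moves stopped
  t6 = 0 | (0 | 0) has moves stopped
Coarsest stable partition (strong bisimilarity classes):
  B0 = {s0, t0}
  B1 = {s1, t1}
  B2 = {s2, s3, s4, t2, t3, t4}
  B3 = {s5, s6, t5, t6}
s0 ∈ B0, t0 ∈ B0 → same block
Bisimilar ⇒ trace-equivalent.

trace-equivalent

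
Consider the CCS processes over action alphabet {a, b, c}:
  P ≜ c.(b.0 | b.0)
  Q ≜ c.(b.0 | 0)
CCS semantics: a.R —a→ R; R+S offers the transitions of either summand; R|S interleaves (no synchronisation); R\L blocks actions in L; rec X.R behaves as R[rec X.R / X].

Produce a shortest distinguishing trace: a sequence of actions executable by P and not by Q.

LTS(P): 5 reachable states
  m0 = c.(b.0 | b.0) has moves -c-> m1
  m1 = b.0 | b.0 has moves -b-> m2, -b-> m3
  m2 = 0 | b.0 has moves -b-> m4
  m3 = b.0 | 0 has moves -b-> m4
  m4 = 0 | 0 has moves deadlocked
LTS(Q): 3 reachable states
  n0 = c.(b.0 | 0) has moves -c-> n1
  n1 = b.0 | 0 has moves -b-> n2
  n2 = 0 | 0 has moves deadlocked
Executing cbb from P (initial set {m0}):
  [1] c ⇒ {m1}
  [2] b ⇒ {m2, m3}
  [3] b ⇒ {m4}
  ✓ P
Executing cbb from Q (initial set {n0}):
  [1] c ⇒ {n1}
  [2] b ⇒ {n2}
  [3] b ⇒ ∅ (Q stuck)

cbb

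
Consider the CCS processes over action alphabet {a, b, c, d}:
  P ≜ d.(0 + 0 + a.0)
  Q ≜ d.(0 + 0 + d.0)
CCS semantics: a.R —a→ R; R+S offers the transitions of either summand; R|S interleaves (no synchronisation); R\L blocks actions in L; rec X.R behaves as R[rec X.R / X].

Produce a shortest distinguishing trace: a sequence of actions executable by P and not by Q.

Reachable graph of P (3 states):
  p0 = d.(0 + 0 + a.0) has moves —d→ p1
  p1 = 0 + 0 + a.0 has moves —a→ p2
  p2 = 0 has moves ·
Reachable graph of Q (3 states):
  q0 = d.(0 + 0 + d.0) has moves —d→ q1
  q1 = 0 + 0 + d.0 has moves —d→ q2
  q2 = 0 has moves ·
Executing da from P (initial set {p0}):
  after d @ step 1: {p1}
  after a @ step 2: {p2}
  P completes σ.
Executing da from Q (initial set {q0}):
  after d @ step 1: {q1}
  after a @ step 2: no successor for Q

da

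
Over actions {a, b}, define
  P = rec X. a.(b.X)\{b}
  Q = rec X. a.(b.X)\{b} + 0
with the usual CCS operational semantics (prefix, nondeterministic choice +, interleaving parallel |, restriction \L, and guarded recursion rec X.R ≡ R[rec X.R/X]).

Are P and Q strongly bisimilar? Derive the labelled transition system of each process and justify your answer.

LTS(P): 2 reachable states
  u0 = rec X. a.(b.X)\{b} :: ··a··> u1
  u1 = (b.(rec X. a.(b.X)\{b}))\{b} :: ∅
LTS(Q): 2 reachable states
  v0 = rec X. a.(b.X)\{b} + 0 :: ··a··> v1
  v1 = (b.(rec X. a.(b.X)\{b} + 0))\{b} :: ∅
Partition-refinement fixed point:
  B0 = {u0, v0}
  B1 = {u1, v1}
u0 ∈ B0, v0 ∈ B0 → same block

YES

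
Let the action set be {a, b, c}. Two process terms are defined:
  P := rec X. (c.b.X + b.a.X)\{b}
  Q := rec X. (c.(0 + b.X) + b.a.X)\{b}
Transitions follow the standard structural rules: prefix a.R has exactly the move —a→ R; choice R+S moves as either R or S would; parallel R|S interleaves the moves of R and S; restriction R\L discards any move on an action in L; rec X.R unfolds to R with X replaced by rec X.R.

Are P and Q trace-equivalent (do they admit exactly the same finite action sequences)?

YES

P's transition system — 2 states:
  s0 = rec X. (c.b.X + b.a.X)\{b} has moves ··c··> s1
  s1 = (b.(rec X. (c.b.X + b.a.X)\{b}))\{b} has moves ·
Q's transition system — 2 states:
  t0 = rec X. (c.(0 + b.X) + b.a.X)\{b} has moves ··c··> t1
  t1 = (0 + b.(rec X. (c.(0 + b.X) + b.a.X)\{b}))\{b} has moves ·
Coarsest stable partition (strong bisimilarity classes):
  B0 = {s0, t0}
  B1 = {s1, t1}
s0 ∈ B0, t0 ∈ B0 → same block
Bisimilar ⇒ trace-equivalent.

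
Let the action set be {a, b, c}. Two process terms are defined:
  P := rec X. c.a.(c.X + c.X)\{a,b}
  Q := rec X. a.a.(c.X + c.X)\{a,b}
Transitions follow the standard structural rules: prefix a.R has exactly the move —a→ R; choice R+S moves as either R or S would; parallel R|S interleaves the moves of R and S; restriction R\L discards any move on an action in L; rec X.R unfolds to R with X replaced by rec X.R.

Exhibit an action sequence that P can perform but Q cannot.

LTS(P): 5 reachable states
  m0 = rec X. c.a.(c.X + c.X)\{a,b} has moves ··c··> m1
  m1 = a.(c.(rec X. c.a.(c.X + c.X)\{a,b}) + c.(rec X. c.a.(c.X + c.X)\{a,b}))\{a,b} has moves ··a··> m2
  m2 = (c.(rec X. c.a.(c.X + c.X)\{a,b}) + c.(rec X. c.a.(c.X + c.X)\{a,b}))\{a,b} has moves ··c··> m3
  m3 = (rec X. c.a.(c.X + c.X)\{a,b})\{a,b} has moves ··c··> m4
  m4 = (a.(c.(rec X. c.a.(c.X + c.X)\{a,b}) + c.(rec X. c.a.(c.X + c.X)\{a,b}))\{a,b})\{a,b} has moves deadlocked
LTS(Q): 4 reachable states
  n0 = rec X. a.a.(c.X + c.X)\{a,b} has moves ··a··> n1
  n1 = a.(c.(rec X. a.a.(c.X + c.X)\{a,b}) + c.(rec X. a.a.(c.X + c.X)\{a,b}))\{a,b} has moves ··a··> n2
  n2 = (c.(rec X. a.a.(c.X + c.X)\{a,b}) + c.(rec X. a.a.(c.X + c.X)\{a,b}))\{a,b} has moves ··c··> n3
  n3 = (rec X. a.a.(c.X + c.X)\{a,b})\{a,b} has moves deadlocked
Executing c from P (initial set {m0}):
  step 1 (c): {m1}
  — P admits the full trace.
Executing c from Q (initial set {n0}):
  step 1 (c): no successor for Q

c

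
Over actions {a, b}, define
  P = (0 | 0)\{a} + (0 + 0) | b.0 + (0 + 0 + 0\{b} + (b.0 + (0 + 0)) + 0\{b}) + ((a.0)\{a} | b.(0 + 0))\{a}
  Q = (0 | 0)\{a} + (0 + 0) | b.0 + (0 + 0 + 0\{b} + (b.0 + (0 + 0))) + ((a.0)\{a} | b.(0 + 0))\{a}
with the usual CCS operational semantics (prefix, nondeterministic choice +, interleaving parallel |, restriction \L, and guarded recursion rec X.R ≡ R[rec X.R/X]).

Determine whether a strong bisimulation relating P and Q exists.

Reachable graph of P (4 states):
  p0 = (0 | 0)\{a} + (0 + 0) | b.0 + (0 + 0 + 0\{b} + (b.0 + (0 + 0)) + 0\{b}) + ((a.0)\{a} | b.(0 + 0))\{a} ⊢ —b→ p1, —b→ p2, —b→ p3
  p1 = ((a.0)\{a} | (0 + 0))\{a} ⊢ ∅
  p2 = (0 + 0) | 0 ⊢ ∅
  p3 = 0 ⊢ ∅
Reachable graph of Q (4 states):
  q0 = (0 | 0)\{a} + (0 + 0) | b.0 + (0 + 0 + 0\{b} + (b.0 + (0 + 0))) + ((a.0)\{a} | b.(0 + 0))\{a} ⊢ —b→ q1, —b→ q2, —b→ q3
  q1 = ((a.0)\{a} | (0 + 0))\{a} ⊢ ∅
  q2 = (0 + 0) | 0 ⊢ ∅
  q3 = 0 ⊢ ∅
Coarsest stable partition (strong bisimilarity classes):
  B0 = {p0, q0}
  B1 = {p1, p2, p3, q1, q2, q3}
p0 ∈ B0, q0 ∈ B0 → same block

YES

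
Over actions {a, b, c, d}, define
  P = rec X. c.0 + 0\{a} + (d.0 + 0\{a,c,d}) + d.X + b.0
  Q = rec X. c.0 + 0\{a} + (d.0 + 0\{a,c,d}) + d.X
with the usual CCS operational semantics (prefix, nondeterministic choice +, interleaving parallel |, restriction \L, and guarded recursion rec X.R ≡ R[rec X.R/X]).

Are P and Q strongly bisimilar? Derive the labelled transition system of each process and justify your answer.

P's transition system — 2 states:
  s0 = rec X. c.0 + 0\{a} + (d.0 + 0\{a,c,d}) + d.X + b.0 | --b--▸ s1, --c--▸ s1, --d--▸ s0, --d--▸ s1
  s1 = 0 | ∅
Q's transition system — 2 states:
  t0 = rec X. c.0 + 0\{a} + (d.0 + 0\{a,c,d}) + d.X | --c--▸ t1, --d--▸ t0, --d--▸ t1
  t1 = 0 | ∅
Coarsest stable partition (strong bisimilarity classes):
  B0 = {s0}
  B1 = {s1, t1}
  B2 = {t0}
s0 ∈ B0, t0 ∈ B2 → different blocks

NO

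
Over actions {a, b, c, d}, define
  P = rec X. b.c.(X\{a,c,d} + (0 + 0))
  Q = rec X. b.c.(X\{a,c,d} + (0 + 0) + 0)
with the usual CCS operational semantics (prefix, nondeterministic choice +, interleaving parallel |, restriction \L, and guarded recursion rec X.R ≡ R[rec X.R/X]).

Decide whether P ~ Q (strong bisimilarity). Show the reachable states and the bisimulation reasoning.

P's transition system — 4 states:
  u0 = rec X. b.c.(X\{a,c,d} + (0 + 0)) ⊢ ··b··> u1
  u1 = c.((rec X. b.c.(X\{a,c,d} + (0 + 0)))\{a,c,d} + (0 + 0)) ⊢ ··c··> u2
  u2 = (rec X. b.c.(X\{a,c,d} + (0 + 0)))\{a,c,d} + (0 + 0) ⊢ ··b··> u3
  u3 = (c.((rec X. b.c.(X\{a,c,d} + (0 + 0)))\{a,c,d} + (0 + 0)))\{a,c,d} ⊢ stopped
Q's transition system — 4 states:
  v0 = rec X. b.c.(X\{a,c,d} + (0 + 0) + 0) ⊢ ··b··> v1
  v1 = c.((rec X. b.c.(X\{a,c,d} + (0 + 0) + 0))\{a,c,d} + (0 + 0) + 0) ⊢ ··c··> v2
  v2 = (rec X. b.c.(X\{a,c,d} + (0 + 0) + 0))\{a,c,d} + (0 + 0) + 0 ⊢ ··b··> v3
  v3 = (c.((rec X. b.c.(X\{a,c,d} + (0 + 0) + 0))\{a,c,d} + (0 + 0) + 0))\{a,c,d} ⊢ stopped
Bisimilarity quotient blocks:
  B0 = {u0, v0}
  B1 = {u1, v1}
  B2 = {u2, v2}
  B3 = {u3, v3}
u0 ∈ B0, v0 ∈ B0 → same block

YES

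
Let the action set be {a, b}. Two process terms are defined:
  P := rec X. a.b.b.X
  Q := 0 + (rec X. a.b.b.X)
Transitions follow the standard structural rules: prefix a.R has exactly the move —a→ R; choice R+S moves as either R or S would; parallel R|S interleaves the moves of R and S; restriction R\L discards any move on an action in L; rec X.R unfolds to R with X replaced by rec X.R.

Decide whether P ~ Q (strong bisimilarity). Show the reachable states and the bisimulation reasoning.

P ~ Q

LTS(P): 3 reachable states
  p0 = rec X. a.b.b.X has moves —a→ p1
  p1 = b.b.(rec X. a.b.b.X) has moves —b→ p2
  p2 = b.(rec X. a.b.b.X) has moves —b→ p0
LTS(Q): 4 reachable states
  q0 = 0 + (rec X. a.b.b.X) has moves —a→ q1
  q1 = b.b.(rec X. a.b.b.X) has moves —b→ q2
  q2 = b.(rec X. a.b.b.X) has moves —b→ q3
  q3 = rec X. a.b.b.X has moves —a→ q1
Partition-refinement fixed point:
  B0 = {p0, q0, q3}
  B1 = {p1, q1}
  B2 = {p2, q2}
p0 ∈ B0, q0 ∈ B0 → same block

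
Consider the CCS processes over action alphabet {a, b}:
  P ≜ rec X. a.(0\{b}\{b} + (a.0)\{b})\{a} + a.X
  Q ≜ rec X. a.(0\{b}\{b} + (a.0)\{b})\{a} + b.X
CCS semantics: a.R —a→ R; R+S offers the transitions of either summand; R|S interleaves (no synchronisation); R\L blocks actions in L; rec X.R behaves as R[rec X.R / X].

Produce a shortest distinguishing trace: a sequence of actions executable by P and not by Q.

aa

Reachable graph of P (2 states):
  u0 = rec X. a.(0\{b}\{b} + (a.0)\{b})\{a} + a.X has moves —a→ u0, —a→ u1
  u1 = (0\{b}\{b} + (a.0)\{b})\{a} has moves ·
Reachable graph of Q (2 states):
  v0 = rec X. a.(0\{b}\{b} + (a.0)\{b})\{a} + b.X has moves —a→ v1, —b→ v0
  v1 = (0\{b}\{b} + (a.0)\{b})\{a} has moves ·
Executing aa from P (initial set {u0}):
  step 1 (a): {u0, u1}
  step 2 (a): {u0, u1}
  — P admits the full trace.
Executing aa from Q (initial set {v0}):
  step 1 (a): {v1}
  step 2 (a): no successor for Q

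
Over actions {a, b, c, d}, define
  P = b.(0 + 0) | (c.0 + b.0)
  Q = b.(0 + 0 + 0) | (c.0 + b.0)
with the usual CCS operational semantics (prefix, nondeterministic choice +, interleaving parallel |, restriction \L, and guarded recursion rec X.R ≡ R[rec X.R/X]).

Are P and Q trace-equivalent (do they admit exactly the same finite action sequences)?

YES

Reachable graph of P (4 states):
  u0 = b.(0 + 0) | (c.0 + b.0) ⊢ =b=> u1, =b=> u2, =c=> u2
  u1 = (0 + 0) | (c.0 + b.0) ⊢ =b=> u3, =c=> u3
  u2 = b.(0 + 0) | 0 ⊢ =b=> u3
  u3 = (0 + 0) | 0 ⊢ ·
Reachable graph of Q (4 states):
  v0 = b.(0 + 0 + 0) | (c.0 + b.0) ⊢ =b=> v1, =b=> v2, =c=> v2
  v1 = (0 + 0 + 0) | (c.0 + b.0) ⊢ =b=> v3, =c=> v3
  v2 = b.(0 + 0 + 0) | 0 ⊢ =b=> v3
  v3 = (0 + 0 + 0) | 0 ⊢ ·
Coarsest stable partition (strong bisimilarity classes):
  B0 = {u0, v0}
  B1 = {u2, v2}
  B2 = {u3, v3}
  B3 = {u1, v1}
u0 ∈ B0, v0 ∈ B0 → same block
Bisimilar ⇒ trace-equivalent.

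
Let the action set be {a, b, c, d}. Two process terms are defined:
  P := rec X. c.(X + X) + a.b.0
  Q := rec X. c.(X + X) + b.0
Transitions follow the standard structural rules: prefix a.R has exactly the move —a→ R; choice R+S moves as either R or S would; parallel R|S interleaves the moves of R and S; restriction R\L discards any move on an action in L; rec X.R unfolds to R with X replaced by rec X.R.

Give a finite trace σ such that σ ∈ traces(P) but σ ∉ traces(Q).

a

Reachable graph of P (4 states):
  u0 = rec X. c.(X + X) + a.b.0 :: -a-> u1, -c-> u2
  u1 = b.0 :: -b-> u3
  u2 = (rec X. c.(X + X) + a.b.0) + (rec X. c.(X + X) + a.b.0) :: -a-> u1, -c-> u2
  u3 = 0 :: stopped
Reachable graph of Q (3 states):
  v0 = rec X. c.(X + X) + b.0 :: -b-> v1, -c-> v2
  v1 = 0 :: stopped
  v2 = (rec X. c.(X + X) + b.0) + (rec X. c.(X + X) + b.0) :: -b-> v1, -c-> v2
Executing a from P (initial set {u0}):
  [1] a ⇒ {u1}
  — P admits the full trace.
Executing a from Q (initial set {v0}):
  [1] a ⇒ ∅ (Q stuck)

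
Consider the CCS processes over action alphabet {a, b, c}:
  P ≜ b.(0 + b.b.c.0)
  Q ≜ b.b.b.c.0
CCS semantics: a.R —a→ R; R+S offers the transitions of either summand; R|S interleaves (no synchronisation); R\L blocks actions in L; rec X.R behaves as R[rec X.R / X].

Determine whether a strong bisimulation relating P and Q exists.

YES

Reachable graph of P (5 states):
  s0 = b.(0 + b.b.c.0) ⊢ --b--▸ s1
  s1 = 0 + b.b.c.0 ⊢ --b--▸ s2
  s2 = b.c.0 ⊢ --b--▸ s3
  s3 = c.0 ⊢ --c--▸ s4
  s4 = 0 ⊢ ∅
Reachable graph of Q (5 states):
  t0 = b.b.b.c.0 ⊢ --b--▸ t1
  t1 = b.b.c.0 ⊢ --b--▸ t2
  t2 = b.c.0 ⊢ --b--▸ t3
  t3 = c.0 ⊢ --c--▸ t4
  t4 = 0 ⊢ ∅
Coarsest stable partition (strong bisimilarity classes):
  B0 = {s0, t0}
  B1 = {s1, t1}
  B2 = {s2, t2}
  B3 = {s3, t3}
  B4 = {s4, t4}
s0 ∈ B0, t0 ∈ B0 → same block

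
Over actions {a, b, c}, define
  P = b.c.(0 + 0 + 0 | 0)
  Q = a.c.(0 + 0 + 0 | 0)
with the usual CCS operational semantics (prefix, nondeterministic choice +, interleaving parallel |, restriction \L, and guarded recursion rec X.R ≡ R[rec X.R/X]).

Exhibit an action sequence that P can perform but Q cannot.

b

LTS(P): 3 reachable states
  u0 = b.c.(0 + 0 + 0 | 0) | -b-> u1
  u1 = c.(0 + 0 + 0 | 0) | -c-> u2
  u2 = 0 + 0 + 0 | 0 | ∅
LTS(Q): 3 reachable states
  v0 = a.c.(0 + 0 + 0 | 0) | -a-> v1
  v1 = c.(0 + 0 + 0 | 0) | -c-> v2
  v2 = 0 + 0 + 0 | 0 | ∅
Executing b from P (initial set {u0}):
  step 1 (b): {u1}
  P completes σ.
Executing b from Q (initial set {v0}):
  step 1 (b): ∅  — Q cannot continue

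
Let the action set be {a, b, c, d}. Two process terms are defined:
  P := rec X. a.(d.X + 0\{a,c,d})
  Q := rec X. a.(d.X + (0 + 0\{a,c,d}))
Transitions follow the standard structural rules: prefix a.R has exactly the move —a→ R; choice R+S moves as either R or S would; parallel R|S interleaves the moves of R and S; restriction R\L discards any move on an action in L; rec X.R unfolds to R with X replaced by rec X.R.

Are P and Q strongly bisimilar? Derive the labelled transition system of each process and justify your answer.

P ~ Q

LTS(P): 2 reachable states
  u0 = rec X. a.(d.X + 0\{a,c,d}) ⊢ —a→ u1
  u1 = d.(rec X. a.(d.X + 0\{a,c,d})) + 0\{a,c,d} ⊢ —d→ u0
LTS(Q): 2 reachable states
  v0 = rec X. a.(d.X + (0 + 0\{a,c,d})) ⊢ —a→ v1
  v1 = d.(rec X. a.(d.X + (0 + 0\{a,c,d}))) + (0 + 0\{a,c,d}) ⊢ —d→ v0
Coarsest stable partition (strong bisimilarity classes):
  B0 = {u0, v0}
  B1 = {u1, v1}
u0 ∈ B0, v0 ∈ B0 → same block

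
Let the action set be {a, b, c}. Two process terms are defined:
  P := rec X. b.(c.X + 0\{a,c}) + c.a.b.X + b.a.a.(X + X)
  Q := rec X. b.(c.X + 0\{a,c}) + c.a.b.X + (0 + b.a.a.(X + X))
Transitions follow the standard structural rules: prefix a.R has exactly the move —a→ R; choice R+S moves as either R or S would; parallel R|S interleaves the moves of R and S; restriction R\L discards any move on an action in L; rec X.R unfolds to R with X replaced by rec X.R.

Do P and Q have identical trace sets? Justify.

Reachable graph of P (7 states):
  u0 = rec X. b.(c.X + 0\{a,c}) + c.a.b.X + b.a.a.(X + X) has moves -b-> u1, -b-> u2, -c-> u3
  u1 = a.a.((rec X. b.(c.X + 0\{a,c}) + c.a.b.X + b.a.a.(X + X)) + (rec X. b.(c.X + 0\{a,c}) + c.a.b.X + b.a.a.(X + X))) has moves -a-> u4
  u2 = c.(rec X. b.(c.X + 0\{a,c}) + c.a.b.X + b.a.a.(X + X)) + 0\{a,c} has moves -c-> u0
  u3 = a.b.(rec X. b.(c.X + 0\{a,c}) + c.a.b.X + b.a.a.(X + X)) has moves -a-> u5
  u4 = a.((rec X. b.(c.X + 0\{a,c}) + c.a.b.X + b.a.a.(X + X)) + (rec X. b.(c.X + 0\{a,c}) + c.a.b.X + b.a.a.(X + X))) has moves -a-> u6
  u5 = b.(rec X. b.(c.X + 0\{a,c}) + c.a.b.X + b.a.a.(X + X)) has moves -b-> u0
  u6 = (rec X. b.(c.X + 0\{a,c}) + c.a.b.X + b.a.a.(X + X)) + (rec X. b.(c.X + 0\{a,c}) + c.a.b.X + b.a.a.(X + X)) has moves -b-> u1, -b-> u2, -c-> u3
Reachable graph of Q (7 states):
  v0 = rec X. b.(c.X + 0\{a,c}) + c.a.b.X + (0 + b.a.a.(X + X)) has moves -b-> v1, -b-> v2, -c-> v3
  v1 = a.a.((rec X. b.(c.X + 0\{a,c}) + c.a.b.X + (0 + b.a.a.(X + X))) + (rec X. b.(c.X + 0\{a,c}) + c.a.b.X + (0 + b.a.a.(X + X)))) has moves -a-> v4
  v2 = c.(rec X. b.(c.X + 0\{a,c}) + c.a.b.X + (0 + b.a.a.(X + X))) + 0\{a,c} has moves -c-> v0
  v3 = a.b.(rec X. b.(c.X + 0\{a,c}) + c.a.b.X + (0 + b.a.a.(X + X))) has moves -a-> v5
  v4 = a.((rec X. b.(c.X + 0\{a,c}) + c.a.b.X + (0 + b.a.a.(X + X))) + (rec X. b.(c.X + 0\{a,c}) + c.a.b.X + (0 + b.a.a.(X + X)))) has moves -a-> v6
  v5 = b.(rec X. b.(c.X + 0\{a,c}) + c.a.b.X + (0 + b.a.a.(X + X))) has moves -b-> v0
  v6 = (rec X. b.(c.X + 0\{a,c}) + c.a.b.X + (0 + b.a.a.(X + X))) + (rec X. b.(c.X + 0\{a,c}) + c.a.b.X + (0 + b.a.a.(X + X))) has moves -b-> v1, -b-> v2, -c-> v3
Bisimilarity quotient blocks:
  B0 = {u0, u6, v0, v6}
  B1 = {u1, v1}
  B2 = {u4, v4}
  B3 = {u2, v2}
  B4 = {u3, v3}
  B5 = {u5, v5}
u0 ∈ B0, v0 ∈ B0 → same block
Bisimilar ⇒ trace-equivalent.

traces(P) = traces(Q)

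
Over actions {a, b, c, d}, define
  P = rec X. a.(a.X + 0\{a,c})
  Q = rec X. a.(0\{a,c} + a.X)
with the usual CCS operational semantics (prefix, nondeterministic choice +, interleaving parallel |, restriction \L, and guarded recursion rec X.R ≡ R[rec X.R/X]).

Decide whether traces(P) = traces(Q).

LTS(P): 2 reachable states
  p0 = rec X. a.(a.X + 0\{a,c}) has moves -a-> p1
  p1 = a.(rec X. a.(a.X + 0\{a,c})) + 0\{a,c} has moves -a-> p0
LTS(Q): 2 reachable states
  q0 = rec X. a.(0\{a,c} + a.X) has moves -a-> q1
  q1 = 0\{a,c} + a.(rec X. a.(0\{a,c} + a.X)) has moves -a-> q0
Partition-refinement fixed point:
  B0 = {p0, p1, q0, q1}
p0 ∈ B0, q0 ∈ B0 → same block
Bisimilar ⇒ trace-equivalent.

traces(P) = traces(Q)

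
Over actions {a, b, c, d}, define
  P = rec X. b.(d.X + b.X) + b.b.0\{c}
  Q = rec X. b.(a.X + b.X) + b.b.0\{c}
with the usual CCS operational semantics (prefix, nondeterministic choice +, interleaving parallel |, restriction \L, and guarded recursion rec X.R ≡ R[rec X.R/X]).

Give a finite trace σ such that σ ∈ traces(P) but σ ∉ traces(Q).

bd

LTS(P): 4 reachable states
  u0 = rec X. b.(d.X + b.X) + b.b.0\{c} | -b-> u1, -b-> u2
  u1 = b.0\{c} | -b-> u3
  u2 = d.(rec X. b.(d.X + b.X) + b.b.0\{c}) + b.(rec X. b.(d.X + b.X) + b.b.0\{c}) | -b-> u0, -d-> u0
  u3 = 0\{c} | stopped
LTS(Q): 4 reachable states
  v0 = rec X. b.(a.X + b.X) + b.b.0\{c} | -b-> v1, -b-> v2
  v1 = a.(rec X. b.(a.X + b.X) + b.b.0\{c}) + b.(rec X. b.(a.X + b.X) + b.b.0\{c}) | -a-> v0, -b-> v0
  v2 = b.0\{c} | -b-> v3
  v3 = 0\{c} | stopped
Trace ⟨bd⟩ through P, begin at {u0}:
  [1] b ⇒ {u1, u2}
  [2] d ⇒ {u0}
  P completes σ.
Trace ⟨bd⟩ through Q, begin at {v0}:
  [1] b ⇒ {v1, v2}
  [2] d ⇒ ∅ (Q stuck)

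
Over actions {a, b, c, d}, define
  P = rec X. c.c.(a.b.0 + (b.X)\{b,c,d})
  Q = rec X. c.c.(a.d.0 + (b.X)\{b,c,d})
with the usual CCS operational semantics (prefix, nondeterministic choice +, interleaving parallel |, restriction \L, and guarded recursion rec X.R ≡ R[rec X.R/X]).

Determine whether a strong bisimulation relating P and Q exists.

P's transition system — 5 states:
  p0 = rec X. c.c.(a.b.0 + (b.X)\{b,c,d}) has moves ··c··> p1
  p1 = c.(a.b.0 + (b.(rec X. c.c.(a.b.0 + (b.X)\{b,c,d})))\{b,c,d}) has moves ··c··> p2
  p2 = a.b.0 + (b.(rec X. c.c.(a.b.0 + (b.X)\{b,c,d})))\{b,c,d} has moves ··a··> p3
  p3 = b.0 has moves ··b··> p4
  p4 = 0 has moves (no moves)
Q's transition system — 5 states:
  q0 = rec X. c.c.(a.d.0 + (b.X)\{b,c,d}) has moves ··c··> q1
  q1 = c.(a.d.0 + (b.(rec X. c.c.(a.d.0 + (b.X)\{b,c,d})))\{b,c,d}) has moves ··c··> q2
  q2 = a.d.0 + (b.(rec X. c.c.(a.d.0 + (b.X)\{b,c,d})))\{b,c,d} has moves ··a··> q3
  q3 = d.0 has moves ··d··> q4
  q4 = 0 has moves (no moves)
Partition-refinement fixed point:
  B0 = {p0}
  B1 = {p1}
  B2 = {p2}
  B3 = {p3}
  B4 = {p4, q4}
  B5 = {q0}
  B6 = {q1}
  B7 = {q2}
  B8 = {q3}
p0 ∈ B0, q0 ∈ B5 → different blocks

P ≁ Q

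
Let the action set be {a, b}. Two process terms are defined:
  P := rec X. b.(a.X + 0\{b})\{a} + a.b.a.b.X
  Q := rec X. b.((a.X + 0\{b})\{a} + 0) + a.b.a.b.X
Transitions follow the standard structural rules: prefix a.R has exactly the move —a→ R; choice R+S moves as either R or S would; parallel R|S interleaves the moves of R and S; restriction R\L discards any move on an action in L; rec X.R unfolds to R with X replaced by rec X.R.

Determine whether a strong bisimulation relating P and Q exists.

LTS(P): 5 reachable states
  p0 = rec X. b.(a.X + 0\{b})\{a} + a.b.a.b.X has moves ··a··> p1, ··b··> p2
  p1 = b.a.b.(rec X. b.(a.X + 0\{b})\{a} + a.b.a.b.X) has moves ··b··> p3
  p2 = (a.(rec X. b.(a.X + 0\{b})\{a} + a.b.a.b.X) + 0\{b})\{a} has moves ∅
  p3 = a.b.(rec X. b.(a.X + 0\{b})\{a} + a.b.a.b.X) has moves ··a··> p4
  p4 = b.(rec X. b.(a.X + 0\{b})\{a} + a.b.a.b.X) has moves ··b··> p0
LTS(Q): 5 reachable states
  q0 = rec X. b.((a.X + 0\{b})\{a} + 0) + a.b.a.b.X has moves ··a··> q1, ··b··> q2
  q1 = b.a.b.(rec X. b.((a.X + 0\{b})\{a} + 0) + a.b.a.b.X) has moves ··b··> q3
  q2 = (a.(rec X. b.((a.X + 0\{b})\{a} + 0) + a.b.a.b.X) + 0\{b})\{a} + 0 has moves ∅
  q3 = a.b.(rec X. b.((a.X + 0\{b})\{a} + 0) + a.b.a.b.X) has moves ··a··> q4
  q4 = b.(rec X. b.((a.X + 0\{b})\{a} + 0) + a.b.a.b.X) has moves ··b··> q0
Partition-refinement fixed point:
  B0 = {p0, q0}
  B1 = {p2, q2}
  B2 = {p1, q1}
  B3 = {p3, q3}
  B4 = {p4, q4}
p0 ∈ B0, q0 ∈ B0 → same block

YES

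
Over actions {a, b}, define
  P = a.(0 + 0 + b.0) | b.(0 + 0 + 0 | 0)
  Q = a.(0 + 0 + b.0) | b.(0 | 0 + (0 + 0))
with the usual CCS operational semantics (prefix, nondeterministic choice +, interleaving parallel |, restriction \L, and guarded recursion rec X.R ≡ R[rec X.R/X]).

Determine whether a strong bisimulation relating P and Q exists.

Reachable graph of P (6 states):
  m0 = a.(0 + 0 + b.0) | b.(0 + 0 + 0 | 0) → ··a··> m1, ··b··> m2
  m1 = (0 + 0 + b.0) | b.(0 + 0 + 0 | 0) → ··b··> m3, ··b··> m4
  m2 = a.(0 + 0 + b.0) | (0 + 0 + 0 | 0) → ··a··> m3
  m3 = (0 + 0 + b.0) | (0 + 0 + 0 | 0) → ··b··> m5
  m4 = 0 | b.(0 + 0 + 0 | 0) → ··b··> m5
  m5 = 0 | (0 + 0 + 0 | 0) → ·
Reachable graph of Q (6 states):
  n0 = a.(0 + 0 + b.0) | b.(0 | 0 + (0 + 0)) → ··a··> n1, ··b··> n2
  n1 = (0 + 0 + b.0) | b.(0 | 0 + (0 + 0)) → ··b··> n3, ··b··> n4
  n2 = a.(0 + 0 + b.0) | (0 | 0 + (0 + 0)) → ··a··> n3
  n3 = (0 + 0 + b.0) | (0 | 0 + (0 + 0)) → ··b··> n5
  n4 = 0 | b.(0 | 0 + (0 + 0)) → ··b··> n5
  n5 = 0 | (0 | 0 + (0 + 0)) → ·
Bisimilarity quotient blocks:
  B0 = {m0, n0}
  B1 = {m1, n1}
  B2 = {m3, m4, n3, n4}
  B3 = {m5, n5}
  B4 = {m2, n2}
m0 ∈ B0, n0 ∈ B0 → same block

bisimilar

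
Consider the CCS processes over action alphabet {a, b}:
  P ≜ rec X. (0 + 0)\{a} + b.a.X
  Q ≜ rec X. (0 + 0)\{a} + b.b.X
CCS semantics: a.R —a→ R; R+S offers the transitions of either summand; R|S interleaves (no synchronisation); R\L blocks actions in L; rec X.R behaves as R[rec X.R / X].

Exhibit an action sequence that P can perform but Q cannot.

ba

Reachable graph of P (2 states):
  m0 = rec X. (0 + 0)\{a} + b.a.X ⊢ =b=> m1
  m1 = a.(rec X. (0 + 0)\{a} + b.a.X) ⊢ =a=> m0
Reachable graph of Q (2 states):
  n0 = rec X. (0 + 0)\{a} + b.b.X ⊢ =b=> n1
  n1 = b.(rec X. (0 + 0)\{a} + b.b.X) ⊢ =b=> n0
Executing ba from P (initial set {m0}):
  after b @ step 1: {m1}
  after a @ step 2: {m0}
  P completes σ.
Executing ba from Q (initial set {n0}):
  after b @ step 1: {n1}
  after a @ step 2: no successor for Q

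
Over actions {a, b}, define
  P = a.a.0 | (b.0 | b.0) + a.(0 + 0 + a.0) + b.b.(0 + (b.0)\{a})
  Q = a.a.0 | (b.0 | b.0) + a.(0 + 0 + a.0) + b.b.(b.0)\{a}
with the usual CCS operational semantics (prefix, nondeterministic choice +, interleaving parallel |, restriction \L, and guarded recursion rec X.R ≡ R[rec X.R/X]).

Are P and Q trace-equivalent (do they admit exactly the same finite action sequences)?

traces(P) = traces(Q)

P's transition system — 17 states:
  p0 = a.a.0 | (b.0 | b.0) + a.(0 + 0 + a.0) + b.b.(0 + (b.0)\{a}) ⊢ =a=> p1, =a=> p2, =b=> p3, =b=> p4, =b=> p5
  p1 = 0 + 0 + a.0 ⊢ =a=> p6
  p2 = a.0 | (b.0 | b.0) ⊢ =a=> p7, =b=> p8, =b=> p9
  p3 = a.a.0 | (0 | b.0) ⊢ =a=> p8, =b=> p10
  p4 = a.a.0 | (b.0 | 0) ⊢ =a=> p9, =b=> p10
  p5 = b.(0 + (b.0)\{a}) ⊢ =b=> p11
  p6 = 0 ⊢ deadlocked
  p7 = 0 | (b.0 | b.0) ⊢ =b=> p12, =b=> p13
  p8 = a.0 | (0 | b.0) ⊢ =a=> p12, =b=> p14
  p9 = a.0 | (b.0 | 0) ⊢ =a=> p13, =b=> p14
  p10 = a.a.0 | (0 | 0) ⊢ =a=> p14
  p11 = 0 + (b.0)\{a} ⊢ =b=> p15
  p12 = 0 | (0 | b.0) ⊢ =b=> p16
  p13 = 0 | (b.0 | 0) ⊢ =b=> p16
  p14 = a.0 | (0 | 0) ⊢ =a=> p16
  p15 = 0\{a} ⊢ deadlocked
  p16 = 0 | (0 | 0) ⊢ deadlocked
Q's transition system — 17 states:
  q0 = a.a.0 | (b.0 | b.0) + a.(0 + 0 + a.0) + b.b.(b.0)\{a} ⊢ =a=> q1, =a=> q2, =b=> q3, =b=> q4, =b=> q5
  q1 = 0 + 0 + a.0 ⊢ =a=> q6
  q2 = a.0 | (b.0 | b.0) ⊢ =a=> q7, =b=> q8, =b=> q9
  q3 = a.a.0 | (0 | b.0) ⊢ =a=> q8, =b=> q10
  q4 = a.a.0 | (b.0 | 0) ⊢ =a=> q9, =b=> q10
  q5 = b.(b.0)\{a} ⊢ =b=> q11
  q6 = 0 ⊢ deadlocked
  q7 = 0 | (b.0 | b.0) ⊢ =b=> q12, =b=> q13
  q8 = a.0 | (0 | b.0) ⊢ =a=> q12, =b=> q14
  q9 = a.0 | (b.0 | 0) ⊢ =a=> q13, =b=> q14
  q10 = a.a.0 | (0 | 0) ⊢ =a=> q14
  q11 = (b.0)\{a} ⊢ =b=> q15
  q12 = 0 | (0 | b.0) ⊢ =b=> q16
  q13 = 0 | (b.0 | 0) ⊢ =b=> q16
  q14 = a.0 | (0 | 0) ⊢ =a=> q16
  q15 = 0\{a} ⊢ deadlocked
  q16 = 0 | (0 | 0) ⊢ deadlocked
Coarsest stable partition (strong bisimilarity classes):
  B0 = {p0, q0}
  B1 = {p1, p14, q1, q14}
  B2 = {p15, p16, p6, q15, q16, q6}
  B3 = {p2, q2}
  B4 = {p8, p9, q8, q9}
  B5 = {p11, p12, p13, q11, q12, q13}
  B6 = {p5, p7, q5, q7}
  B7 = {p3, p4, q3, q4}
  B8 = {p10, q10}
p0 ∈ B0, q0 ∈ B0 → same block
Bisimilar ⇒ trace-equivalent.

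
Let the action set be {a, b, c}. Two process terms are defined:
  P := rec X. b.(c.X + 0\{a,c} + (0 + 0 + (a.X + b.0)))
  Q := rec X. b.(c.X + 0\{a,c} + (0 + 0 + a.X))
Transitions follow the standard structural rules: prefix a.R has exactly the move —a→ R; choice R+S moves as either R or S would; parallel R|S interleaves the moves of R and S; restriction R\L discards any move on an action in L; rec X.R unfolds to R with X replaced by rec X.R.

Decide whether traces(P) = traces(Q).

LTS(P): 3 reachable states
  m0 = rec X. b.(c.X + 0\{a,c} + (0 + 0 + (a.X + b.0))) | --b--▸ m1
  m1 = c.(rec X. b.(c.X + 0\{a,c} + (0 + 0 + (a.X + b.0)))) + 0\{a,c} + (0 + 0 + (a.(rec X. b.(c.X + 0\{a,c} + (0 + 0 + (a.X + b.0)))) + b.0)) | --a--▸ m0, --b--▸ m2, --c--▸ m0
  m2 = 0 | stopped
LTS(Q): 2 reachable states
  n0 = rec X. b.(c.X + 0\{a,c} + (0 + 0 + a.X)) | --b--▸ n1
  n1 = c.(rec X. b.(c.X + 0\{a,c} + (0 + 0 + a.X))) + 0\{a,c} + (0 + 0 + a.(rec X. b.(c.X + 0\{a,c} + (0 + 0 + a.X)))) | --a--▸ n0, --c--▸ n0
Run σ = ⟨bb⟩ on P: start {m0}
  step 1 (b): {m1}
  step 2 (b): {m2}
  P completes σ.
Run σ = ⟨bb⟩ on Q: start {n0}
  step 1 (b): {n1}
  step 2 (b): ∅  — Q cannot continue

traces(P) ≠ traces(Q) — witness ⟨bb⟩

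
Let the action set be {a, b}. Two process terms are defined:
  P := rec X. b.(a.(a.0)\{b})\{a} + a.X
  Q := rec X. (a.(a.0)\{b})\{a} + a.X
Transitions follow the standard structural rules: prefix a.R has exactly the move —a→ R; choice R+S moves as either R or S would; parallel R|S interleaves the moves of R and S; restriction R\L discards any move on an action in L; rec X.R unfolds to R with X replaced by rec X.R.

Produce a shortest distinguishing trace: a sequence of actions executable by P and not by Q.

LTS(P): 2 reachable states
  u0 = rec X. b.(a.(a.0)\{b})\{a} + a.X → --a--▸ u0, --b--▸ u1
  u1 = (a.(a.0)\{b})\{a} → ·
LTS(Q): 1 reachable states
  v0 = rec X. (a.(a.0)\{b})\{a} + a.X → --a--▸ v0
Trace ⟨b⟩ through P, begin at {u0}:
  step 1 (b): {u1}
  P completes σ.
Trace ⟨b⟩ through Q, begin at {v0}:
  step 1 (b): ∅  — Q cannot continue

b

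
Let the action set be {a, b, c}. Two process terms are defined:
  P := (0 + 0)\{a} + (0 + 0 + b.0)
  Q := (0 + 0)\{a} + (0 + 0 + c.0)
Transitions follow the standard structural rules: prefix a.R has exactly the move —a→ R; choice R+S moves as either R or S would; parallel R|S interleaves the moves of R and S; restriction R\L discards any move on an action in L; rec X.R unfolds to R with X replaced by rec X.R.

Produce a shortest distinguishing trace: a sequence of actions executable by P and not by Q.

Reachable graph of P (2 states):
  s0 = (0 + 0)\{a} + (0 + 0 + b.0) ⊢ =b=> s1
  s1 = 0 ⊢ stopped
Reachable graph of Q (2 states):
  t0 = (0 + 0)\{a} + (0 + 0 + c.0) ⊢ =c=> t1
  t1 = 0 ⊢ stopped
Executing b from P (initial set {s0}):
  [1] b ⇒ {s1}
  ✓ P
Executing b from Q (initial set {t0}):
  [1] b ⇒ no successor for Q

b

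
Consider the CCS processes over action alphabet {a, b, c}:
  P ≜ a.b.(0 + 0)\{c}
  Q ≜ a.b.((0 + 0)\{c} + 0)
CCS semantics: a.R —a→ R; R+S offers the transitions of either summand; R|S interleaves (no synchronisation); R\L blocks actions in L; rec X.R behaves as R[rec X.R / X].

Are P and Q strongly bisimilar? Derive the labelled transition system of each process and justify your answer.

P ~ Q

Reachable graph of P (3 states):
  u0 = a.b.(0 + 0)\{c} :: -a-> u1
  u1 = b.(0 + 0)\{c} :: -b-> u2
  u2 = (0 + 0)\{c} :: deadlocked
Reachable graph of Q (3 states):
  v0 = a.b.((0 + 0)\{c} + 0) :: -a-> v1
  v1 = b.((0 + 0)\{c} + 0) :: -b-> v2
  v2 = (0 + 0)\{c} + 0 :: deadlocked
Coarsest stable partition (strong bisimilarity classes):
  B0 = {u0, v0}
  B1 = {u1, v1}
  B2 = {u2, v2}
u0 ∈ B0, v0 ∈ B0 → same block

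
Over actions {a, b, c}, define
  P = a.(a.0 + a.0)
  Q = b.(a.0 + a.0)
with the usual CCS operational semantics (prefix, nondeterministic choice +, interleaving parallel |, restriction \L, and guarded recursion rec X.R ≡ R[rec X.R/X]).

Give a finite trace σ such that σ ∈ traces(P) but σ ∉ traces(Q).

LTS(P): 3 reachable states
  p0 = a.(a.0 + a.0) :: ··a··> p1
  p1 = a.0 + a.0 :: ··a··> p2
  p2 = 0 :: ·
LTS(Q): 3 reachable states
  q0 = b.(a.0 + a.0) :: ··b··> q1
  q1 = a.0 + a.0 :: ··a··> q2
  q2 = 0 :: ·
Run σ = ⟨a⟩ on P: start {p0}
  [1] a ⇒ {p1}
  — P admits the full trace.
Run σ = ⟨a⟩ on Q: start {q0}
  [1] a ⇒ no successor for Q

a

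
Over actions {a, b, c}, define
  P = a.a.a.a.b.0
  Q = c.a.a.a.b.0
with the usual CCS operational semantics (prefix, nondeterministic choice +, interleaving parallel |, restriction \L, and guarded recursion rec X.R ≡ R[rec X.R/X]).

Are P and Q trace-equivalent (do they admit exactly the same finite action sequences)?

P's transition system — 6 states:
  p0 = a.a.a.a.b.0 :: --a--▸ p1
  p1 = a.a.a.b.0 :: --a--▸ p2
  p2 = a.a.b.0 :: --a--▸ p3
  p3 = a.b.0 :: --a--▸ p4
  p4 = b.0 :: --b--▸ p5
  p5 = 0 :: ∅
Q's transition system — 6 states:
  q0 = c.a.a.a.b.0 :: --c--▸ q1
  q1 = a.a.a.b.0 :: --a--▸ q2
  q2 = a.a.b.0 :: --a--▸ q3
  q3 = a.b.0 :: --a--▸ q4
  q4 = b.0 :: --b--▸ q5
  q5 = 0 :: ∅
Executing a from P (initial set {p0}):
  [1] a ⇒ {p1}
  P completes σ.
Executing a from Q (initial set {q0}):
  [1] a ⇒ no successor for Q

trace-distinct — witness ⟨a⟩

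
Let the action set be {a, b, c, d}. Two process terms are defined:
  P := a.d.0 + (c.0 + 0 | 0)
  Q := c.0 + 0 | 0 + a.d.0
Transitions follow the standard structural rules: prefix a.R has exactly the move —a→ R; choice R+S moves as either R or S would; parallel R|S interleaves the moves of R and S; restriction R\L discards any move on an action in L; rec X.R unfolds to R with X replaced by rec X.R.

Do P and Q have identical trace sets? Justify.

P's transition system — 3 states:
  u0 = a.d.0 + (c.0 + 0 | 0) ⊢ ··a··> u1, ··c··> u2
  u1 = d.0 ⊢ ··d··> u2
  u2 = 0 ⊢ (no moves)
Q's transition system — 3 states:
  v0 = c.0 + 0 | 0 + a.d.0 ⊢ ··a··> v1, ··c··> v2
  v1 = d.0 ⊢ ··d··> v2
  v2 = 0 ⊢ (no moves)
Partition-refinement fixed point:
  B0 = {u0, v0}
  B1 = {u2, v2}
  B2 = {u1, v1}
u0 ∈ B0, v0 ∈ B0 → same block
Bisimilar ⇒ trace-equivalent.

trace-equivalent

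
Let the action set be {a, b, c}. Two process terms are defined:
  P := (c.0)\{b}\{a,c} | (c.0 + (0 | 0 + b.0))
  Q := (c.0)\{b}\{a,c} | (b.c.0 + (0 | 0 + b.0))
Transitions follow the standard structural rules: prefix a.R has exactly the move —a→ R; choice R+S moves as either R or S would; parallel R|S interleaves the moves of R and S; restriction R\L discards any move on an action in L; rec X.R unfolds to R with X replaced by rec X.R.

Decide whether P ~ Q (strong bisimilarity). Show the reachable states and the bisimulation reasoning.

Reachable graph of P (2 states):
  u0 = (c.0)\{b}\{a,c} | (c.0 + (0 | 0 + b.0)) has moves =b=> u1, =c=> u1
  u1 = (c.0)\{b}\{a,c} | 0 has moves (no moves)
Reachable graph of Q (3 states):
  v0 = (c.0)\{b}\{a,c} | (b.c.0 + (0 | 0 + b.0)) has moves =b=> v1, =b=> v2
  v1 = (c.0)\{b}\{a,c} | 0 has moves (no moves)
  v2 = (c.0)\{b}\{a,c} | c.0 has moves =c=> v1
Bisimilarity quotient blocks:
  B0 = {u0}
  B1 = {u1, v1}
  B2 = {v0}
  B3 = {v2}
u0 ∈ B0, v0 ∈ B2 → different blocks

not bisimilar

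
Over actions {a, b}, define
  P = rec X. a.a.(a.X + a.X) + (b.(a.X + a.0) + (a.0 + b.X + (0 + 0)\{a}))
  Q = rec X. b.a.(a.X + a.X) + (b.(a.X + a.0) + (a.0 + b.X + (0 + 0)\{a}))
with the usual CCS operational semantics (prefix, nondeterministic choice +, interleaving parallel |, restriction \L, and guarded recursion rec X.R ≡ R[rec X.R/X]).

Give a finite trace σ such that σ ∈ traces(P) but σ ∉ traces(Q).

Reachable graph of P (5 states):
  p0 = rec X. a.a.(a.X + a.X) + (b.(a.X + a.0) + (a.0 + b.X + (0 + 0)\{a})) ⊢ =a=> p1, =a=> p2, =b=> p0, =b=> p3
  p1 = 0 ⊢ ∅
  p2 = a.(a.(rec X. a.a.(a.X + a.X) + (b.(a.X + a.0) + (a.0 + b.X + (0 + 0)\{a}))) + a.(rec X. a.a.(a.X + a.X) + (b.(a.X + a.0) + (a.0 + b.X + (0 + 0)\{a})))) ⊢ =a=> p4
  p3 = a.(rec X. a.a.(a.X + a.X) + (b.(a.X + a.0) + (a.0 + b.X + (0 + 0)\{a}))) + a.0 ⊢ =a=> p0, =a=> p1
  p4 = a.(rec X. a.a.(a.X + a.X) + (b.(a.X + a.0) + (a.0 + b.X + (0 + 0)\{a}))) + a.(rec X. a.a.(a.X + a.X) + (b.(a.X + a.0) + (a.0 + b.X + (0 + 0)\{a}))) ⊢ =a=> p0
Reachable graph of Q (5 states):
  q0 = rec X. b.a.(a.X + a.X) + (b.(a.X + a.0) + (a.0 + b.X + (0 + 0)\{a})) ⊢ =a=> q1, =b=> q0, =b=> q2, =b=> q3
  q1 = 0 ⊢ ∅
  q2 = a.(a.(rec X. b.a.(a.X + a.X) + (b.(a.X + a.0) + (a.0 + b.X + (0 + 0)\{a}))) + a.(rec X. b.a.(a.X + a.X) + (b.(a.X + a.0) + (a.0 + b.X + (0 + 0)\{a})))) ⊢ =a=> q4
  q3 = a.(rec X. b.a.(a.X + a.X) + (b.(a.X + a.0) + (a.0 + b.X + (0 + 0)\{a}))) + a.0 ⊢ =a=> q0, =a=> q1
  q4 = a.(rec X. b.a.(a.X + a.X) + (b.(a.X + a.0) + (a.0 + b.X + (0 + 0)\{a}))) + a.(rec X. b.a.(a.X + a.X) + (b.(a.X + a.0) + (a.0 + b.X + (0 + 0)\{a}))) ⊢ =a=> q0
Trace ⟨aa⟩ through P, begin at {p0}:
  [1] a ⇒ {p1, p2}
  [2] a ⇒ {p4}
  ✓ P
Trace ⟨aa⟩ through Q, begin at {q0}:
  [1] a ⇒ {q1}
  [2] a ⇒ ∅  — Q cannot continue

aa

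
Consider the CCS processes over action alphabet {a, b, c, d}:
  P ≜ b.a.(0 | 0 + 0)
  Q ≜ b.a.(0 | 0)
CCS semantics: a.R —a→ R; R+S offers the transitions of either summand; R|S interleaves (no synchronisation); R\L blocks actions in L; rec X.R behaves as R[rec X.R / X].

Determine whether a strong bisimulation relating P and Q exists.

P ~ Q

LTS(P): 3 reachable states
  m0 = b.a.(0 | 0 + 0) ⊢ ··b··> m1
  m1 = a.(0 | 0 + 0) ⊢ ··a··> m2
  m2 = 0 | 0 + 0 ⊢ deadlocked
LTS(Q): 3 reachable states
  n0 = b.a.(0 | 0) ⊢ ··b··> n1
  n1 = a.(0 | 0) ⊢ ··a··> n2
  n2 = 0 | 0 ⊢ deadlocked
Partition-refinement fixed point:
  B0 = {m0, n0}
  B1 = {m1, n1}
  B2 = {m2, n2}
m0 ∈ B0, n0 ∈ B0 → same block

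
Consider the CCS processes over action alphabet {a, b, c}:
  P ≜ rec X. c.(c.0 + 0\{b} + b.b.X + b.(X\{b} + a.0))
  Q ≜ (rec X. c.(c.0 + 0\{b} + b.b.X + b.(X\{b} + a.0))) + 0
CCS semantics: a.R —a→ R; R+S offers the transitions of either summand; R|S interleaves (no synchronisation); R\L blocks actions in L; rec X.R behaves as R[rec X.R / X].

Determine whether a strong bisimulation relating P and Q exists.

P's transition system — 7 states:
  s0 = rec X. c.(c.0 + 0\{b} + b.b.X + b.(X\{b} + a.0)) | -c-> s1
  s1 = c.0 + 0\{b} + b.b.(rec X. c.(c.0 + 0\{b} + b.b.X + b.(X\{b} + a.0))) + b.((rec X. c.(c.0 + 0\{b} + b.b.X + b.(X\{b} + a.0)))\{b} + a.0) | -b-> s2, -b-> s3, -c-> s4
  s2 = (rec X. c.(c.0 + 0\{b} + b.b.X + b.(X\{b} + a.0)))\{b} + a.0 | -a-> s4, -c-> s5
  s3 = b.(rec X. c.(c.0 + 0\{b} + b.b.X + b.(X\{b} + a.0))) | -b-> s0
  s4 = 0 | deadlocked
  s5 = (c.0 + 0\{b} + b.b.(rec X. c.(c.0 + 0\{b} + b.b.X + b.(X\{b} + a.0))) + b.((rec X. c.(c.0 + 0\{b} + b.b.X + b.(X\{b} + a.0)))\{b} + a.0))\{b} | -c-> s6
  s6 = 0\{b} | deadlocked
Q's transition system — 8 states:
  t0 = (rec X. c.(c.0 + 0\{b} + b.b.X + b.(X\{b} + a.0))) + 0 | -c-> t1
  t1 = c.0 + 0\{b} + b.b.(rec X. c.(c.0 + 0\{b} + b.b.X + b.(X\{b} + a.0))) + b.((rec X. c.(c.0 + 0\{b} + b.b.X + b.(X\{b} + a.0)))\{b} + a.0) | -b-> t2, -b-> t3, -c-> t4
  t2 = (rec X. c.(c.0 + 0\{b} + b.b.X + b.(X\{b} + a.0)))\{b} + a.0 | -a-> t4, -c-> t5
  t3 = b.(rec X. c.(c.0 + 0\{b} + b.b.X + b.(X\{b} + a.0))) | -b-> t6
  t4 = 0 | deadlocked
  t5 = (c.0 + 0\{b} + b.b.(rec X. c.(c.0 + 0\{b} + b.b.X + b.(X\{b} + a.0))) + b.((rec X. c.(c.0 + 0\{b} + b.b.X + b.(X\{b} + a.0)))\{b} + a.0))\{b} | -c-> t7
  t6 = rec X. c.(c.0 + 0\{b} + b.b.X + b.(X\{b} + a.0)) | -c-> t1
  t7 = 0\{b} | deadlocked
Partition-refinement fixed point:
  B0 = {s0, t0, t6}
  B1 = {s1, t1}
  B2 = {s2, t2}
  B3 = {s5, t5}
  B4 = {s4, s6, t4, t7}
  B5 = {s3, t3}
s0 ∈ B0, t0 ∈ B0 → same block

YES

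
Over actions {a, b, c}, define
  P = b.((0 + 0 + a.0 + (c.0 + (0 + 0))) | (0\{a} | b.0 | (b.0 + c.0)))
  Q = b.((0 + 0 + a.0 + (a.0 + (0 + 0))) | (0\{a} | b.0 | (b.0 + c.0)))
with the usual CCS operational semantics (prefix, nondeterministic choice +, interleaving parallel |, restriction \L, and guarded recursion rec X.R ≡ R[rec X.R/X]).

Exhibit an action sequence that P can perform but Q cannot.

bcc

P's transition system — 9 states:
  p0 = b.((0 + 0 + a.0 + (c.0 + (0 + 0))) | (0\{a} | b.0 | (b.0 + c.0))) :: -b-> p1
  p1 = (0 + 0 + a.0 + (c.0 + (0 + 0))) | (0\{a} | b.0 | (b.0 + c.0)) :: -a-> p2, -b-> p3, -b-> p4, -c-> p2, -c-> p4
  p2 = 0 | (0\{a} | b.0 | (b.0 + c.0)) :: -b-> p5, -b-> p6, -c-> p6
  p3 = (0 + 0 + a.0 + (c.0 + (0 + 0))) | (0\{a} | 0 | (b.0 + c.0)) :: -a-> p5, -b-> p7, -c-> p5, -c-> p7
  p4 = (0 + 0 + a.0 + (c.0 + (0 + 0))) | (0\{a} | b.0 | 0) :: -a-> p6, -b-> p7, -c-> p6
  p5 = 0 | (0\{a} | 0 | (b.0 + c.0)) :: -b-> p8, -c-> p8
  p6 = 0 | (0\{a} | b.0 | 0) :: -b-> p8
  p7 = (0 + 0 + a.0 + (c.0 + (0 + 0))) | (0\{a} | 0 | 0) :: -a-> p8, -c-> p8
  p8 = 0 | (0\{a} | 0 | 0) :: ·
Q's transition system — 9 states:
  q0 = b.((0 + 0 + a.0 + (a.0 + (0 + 0))) | (0\{a} | b.0 | (b.0 + c.0))) :: -b-> q1
  q1 = (0 + 0 + a.0 + (a.0 + (0 + 0))) | (0\{a} | b.0 | (b.0 + c.0)) :: -a-> q2, -b-> q3, -b-> q4, -c-> q4
  q2 = 0 | (0\{a} | b.0 | (b.0 + c.0)) :: -b-> q5, -b-> q6, -c-> q6
  q3 = (0 + 0 + a.0 + (a.0 + (0 + 0))) | (0\{a} | 0 | (b.0 + c.0)) :: -a-> q5, -b-> q7, -c-> q7
  q4 = (0 + 0 + a.0 + (a.0 + (0 + 0))) | (0\{a} | b.0 | 0) :: -a-> q6, -b-> q7
  q5 = 0 | (0\{a} | 0 | (b.0 + c.0)) :: -b-> q8, -c-> q8
  q6 = 0 | (0\{a} | b.0 | 0) :: -b-> q8
  q7 = (0 + 0 + a.0 + (a.0 + (0 + 0))) | (0\{a} | 0 | 0) :: -a-> q8
  q8 = 0 | (0\{a} | 0 | 0) :: ·
Trace ⟨bcc⟩ through P, begin at {p0}:
  after b @ step 1: {p1}
  after c @ step 2: {p2, p4}
  after c @ step 3: {p6}
  ✓ P
Trace ⟨bcc⟩ through Q, begin at {q0}:
  after b @ step 1: {q1}
  after c @ step 2: {q4}
  after c @ step 3: ∅ (Q stuck)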